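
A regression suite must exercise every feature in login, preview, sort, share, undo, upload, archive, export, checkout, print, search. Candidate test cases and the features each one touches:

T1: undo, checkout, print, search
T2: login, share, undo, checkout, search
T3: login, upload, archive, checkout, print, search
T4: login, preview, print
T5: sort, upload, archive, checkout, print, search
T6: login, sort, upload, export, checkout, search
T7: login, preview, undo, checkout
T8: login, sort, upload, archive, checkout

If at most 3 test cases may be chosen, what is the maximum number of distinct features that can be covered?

Choosing T2, T3, T6 covers {login, sort, share, undo, upload, archive, export, checkout, print, search} — 10 features.
No choice of 3 test cases does better; here preview is left uncovered.

10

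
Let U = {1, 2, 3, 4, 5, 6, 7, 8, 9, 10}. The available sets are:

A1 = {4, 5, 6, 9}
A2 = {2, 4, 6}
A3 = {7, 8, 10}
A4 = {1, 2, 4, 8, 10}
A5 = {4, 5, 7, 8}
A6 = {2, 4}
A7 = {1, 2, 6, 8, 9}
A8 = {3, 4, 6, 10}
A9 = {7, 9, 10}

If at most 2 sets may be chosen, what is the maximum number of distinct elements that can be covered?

Choosing A1, A4 covers {1, 2, 4, 5, 6, 8, 9, 10} — 8 elements.
No choice of 2 sets does better; here 3, 7 are left uncovered.

8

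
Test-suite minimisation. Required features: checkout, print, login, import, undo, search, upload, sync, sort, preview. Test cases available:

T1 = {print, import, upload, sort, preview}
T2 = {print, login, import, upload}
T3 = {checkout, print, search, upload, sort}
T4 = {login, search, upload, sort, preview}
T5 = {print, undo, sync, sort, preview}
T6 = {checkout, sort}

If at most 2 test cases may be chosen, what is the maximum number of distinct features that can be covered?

Choosing T2, T5 covers {print, login, import, undo, upload, sync, sort, preview} — 8 features.
No choice of 2 test cases does better; here checkout, search are left uncovered.

8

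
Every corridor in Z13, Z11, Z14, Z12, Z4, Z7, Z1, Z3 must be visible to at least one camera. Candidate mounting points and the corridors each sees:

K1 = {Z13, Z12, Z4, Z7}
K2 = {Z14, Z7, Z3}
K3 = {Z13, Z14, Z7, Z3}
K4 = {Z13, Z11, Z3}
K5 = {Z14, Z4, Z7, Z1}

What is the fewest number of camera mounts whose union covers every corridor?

3

K1, K4, K5 together cover {Z13, Z11, Z14, Z12, Z4, Z7, Z1, Z3} — every corridor.
No 2 of the 5 camera mounts cover everything (all 10 pairs fall short), so 3 is minimum.
Greedy (largest uncovered first) would take K1, K2, K4, K5 — 4 camera mounts — but 3 suffice.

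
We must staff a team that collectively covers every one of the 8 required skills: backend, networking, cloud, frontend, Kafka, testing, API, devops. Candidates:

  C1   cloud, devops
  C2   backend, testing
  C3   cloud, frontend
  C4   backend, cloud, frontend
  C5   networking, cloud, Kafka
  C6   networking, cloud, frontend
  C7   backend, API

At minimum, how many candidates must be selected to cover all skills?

C1, C2, C3, C5, C7 together cover {backend, networking, cloud, frontend, Kafka, testing, API, devops} — every skill.
No 4 of the 7 candidates cover everything (all 35 size-4 selections fall short), so 5 is minimum.

5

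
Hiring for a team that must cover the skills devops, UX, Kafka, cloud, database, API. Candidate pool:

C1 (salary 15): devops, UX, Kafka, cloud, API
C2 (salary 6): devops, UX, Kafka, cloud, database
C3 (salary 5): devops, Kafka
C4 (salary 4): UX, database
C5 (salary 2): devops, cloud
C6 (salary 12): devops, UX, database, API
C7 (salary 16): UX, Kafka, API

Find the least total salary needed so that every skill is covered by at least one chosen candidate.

18

C2, C6 cover every skill at salary 6 + 12 = 18.
Any cover uses at least 2 candidates; among all covering selections none totals below 18.
Greedy by coverage-per-salary would pick C5, C2, C6 for 20 — worse than the optimum 18.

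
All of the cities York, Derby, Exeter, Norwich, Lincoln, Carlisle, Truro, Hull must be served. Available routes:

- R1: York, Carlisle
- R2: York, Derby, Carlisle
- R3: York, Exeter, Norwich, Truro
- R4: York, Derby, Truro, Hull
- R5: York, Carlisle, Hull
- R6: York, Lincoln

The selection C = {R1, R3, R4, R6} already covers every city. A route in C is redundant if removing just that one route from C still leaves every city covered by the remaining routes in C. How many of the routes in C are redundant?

Drop R1: Carlisle uncovered — not redundant.
Drop R3: Exeter, Norwich uncovered — not redundant.
Drop R4: Derby, Hull uncovered — not redundant.
Drop R6: Lincoln uncovered — not redundant.
None of the routes in C is redundant.

0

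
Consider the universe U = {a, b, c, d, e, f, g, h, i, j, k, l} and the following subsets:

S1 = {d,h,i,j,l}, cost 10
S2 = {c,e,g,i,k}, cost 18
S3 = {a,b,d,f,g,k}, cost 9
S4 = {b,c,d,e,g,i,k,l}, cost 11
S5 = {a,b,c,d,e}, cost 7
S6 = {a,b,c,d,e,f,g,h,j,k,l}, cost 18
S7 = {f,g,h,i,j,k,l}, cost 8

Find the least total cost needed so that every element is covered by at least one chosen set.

S5, S7 cover every element at cost 7 + 8 = 15.
Any cover uses at least 2 sets; among all covering selections none totals below 15.

15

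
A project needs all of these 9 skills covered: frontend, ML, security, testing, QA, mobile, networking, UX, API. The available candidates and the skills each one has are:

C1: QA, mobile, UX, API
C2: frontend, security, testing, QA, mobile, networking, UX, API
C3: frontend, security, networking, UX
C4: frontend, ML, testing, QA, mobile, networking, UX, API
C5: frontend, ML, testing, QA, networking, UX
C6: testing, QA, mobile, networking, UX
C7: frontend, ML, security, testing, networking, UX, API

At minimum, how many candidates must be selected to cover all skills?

2

C1, C7 together cover {frontend, ML, security, testing, QA, mobile, networking, UX, API} — every skill.
No single candidate contains all 9 skills, so 2 is optimal.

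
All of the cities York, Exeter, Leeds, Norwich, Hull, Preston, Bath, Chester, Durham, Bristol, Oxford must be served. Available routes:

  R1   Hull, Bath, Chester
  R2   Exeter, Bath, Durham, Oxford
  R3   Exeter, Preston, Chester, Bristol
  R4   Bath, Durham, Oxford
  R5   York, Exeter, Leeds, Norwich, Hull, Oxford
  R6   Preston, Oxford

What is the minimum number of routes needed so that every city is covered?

R2, R3, R5 together cover {York, Exeter, Leeds, Norwich, Hull, Preston, Bath, Chester, Durham, Bristol, Oxford} — every city.
No 2 of the 6 routes cover everything (all 15 pairs fall short), so 3 is minimum.

3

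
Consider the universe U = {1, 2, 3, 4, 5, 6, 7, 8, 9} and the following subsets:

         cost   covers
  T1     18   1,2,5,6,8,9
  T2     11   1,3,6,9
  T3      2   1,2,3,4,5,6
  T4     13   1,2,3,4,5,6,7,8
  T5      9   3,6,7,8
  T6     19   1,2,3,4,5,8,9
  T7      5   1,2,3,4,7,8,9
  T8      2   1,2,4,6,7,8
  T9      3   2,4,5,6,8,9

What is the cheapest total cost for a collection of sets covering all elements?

7

T3, T7 cover every element at cost 2 + 5 = 7.
Any cover uses at least 2 sets; among all covering selections none totals below 7.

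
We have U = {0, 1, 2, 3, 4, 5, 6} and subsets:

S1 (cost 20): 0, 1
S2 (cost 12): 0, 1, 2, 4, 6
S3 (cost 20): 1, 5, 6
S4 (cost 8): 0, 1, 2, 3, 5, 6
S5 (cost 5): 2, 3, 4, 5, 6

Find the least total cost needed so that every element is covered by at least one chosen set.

13

S4, S5 cover every element at cost 8 + 5 = 13.
Any cover uses at least 2 sets; among all covering selections none totals below 13.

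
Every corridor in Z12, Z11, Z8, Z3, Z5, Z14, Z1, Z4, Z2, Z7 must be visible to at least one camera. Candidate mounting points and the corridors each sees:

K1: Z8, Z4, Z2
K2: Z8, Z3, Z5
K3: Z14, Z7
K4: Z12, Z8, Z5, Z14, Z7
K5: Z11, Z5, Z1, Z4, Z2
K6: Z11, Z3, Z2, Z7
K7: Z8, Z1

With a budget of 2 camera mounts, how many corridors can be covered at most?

9

Choosing K4, K5 covers {Z12, Z11, Z8, Z5, Z14, Z1, Z4, Z2, Z7} — 9 corridors.
No choice of 2 camera mounts does better; here Z3 is left uncovered.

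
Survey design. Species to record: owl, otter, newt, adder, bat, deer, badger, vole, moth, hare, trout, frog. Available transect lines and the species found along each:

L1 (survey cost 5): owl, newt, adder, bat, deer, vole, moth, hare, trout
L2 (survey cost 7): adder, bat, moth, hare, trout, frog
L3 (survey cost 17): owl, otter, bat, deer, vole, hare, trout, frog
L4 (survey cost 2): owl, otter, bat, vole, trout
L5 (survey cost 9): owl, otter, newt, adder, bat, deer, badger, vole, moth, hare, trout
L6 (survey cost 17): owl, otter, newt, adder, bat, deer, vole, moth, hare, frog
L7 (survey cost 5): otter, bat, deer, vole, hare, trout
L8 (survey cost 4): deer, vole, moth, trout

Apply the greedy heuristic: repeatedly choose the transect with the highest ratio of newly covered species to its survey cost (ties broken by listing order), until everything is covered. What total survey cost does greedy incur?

Pick 1: L4 adds 5 new (owl, otter, bat, vole, trout) at survey cost 2 (ratio 5/2).
Pick 2: L1 adds 5 new (newt, adder, deer, moth, hare) at survey cost 5 (ratio 5/5).
Pick 3: L2 adds 1 new (frog) at survey cost 7 (ratio 1/7).
Pick 4: L5 adds 1 new (badger) at survey cost 9 (ratio 1/9).
Greedy total survey cost: 2 + 5 + 7 + 9 = 23. (The true optimum is 16, so greedy overshoots here.)

23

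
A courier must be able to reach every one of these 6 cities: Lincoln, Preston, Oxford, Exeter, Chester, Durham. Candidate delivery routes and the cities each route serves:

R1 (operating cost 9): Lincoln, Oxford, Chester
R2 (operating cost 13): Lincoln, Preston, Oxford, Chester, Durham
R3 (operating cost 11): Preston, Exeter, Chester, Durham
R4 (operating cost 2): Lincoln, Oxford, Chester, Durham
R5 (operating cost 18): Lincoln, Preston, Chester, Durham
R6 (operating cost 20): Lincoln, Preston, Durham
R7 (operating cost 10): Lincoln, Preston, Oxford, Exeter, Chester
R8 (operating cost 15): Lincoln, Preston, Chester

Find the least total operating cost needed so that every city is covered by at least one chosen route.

R4, R7 cover every city at operating cost 2 + 10 = 12.
Any cover uses at least 2 routes; among all covering selections none totals below 12.

12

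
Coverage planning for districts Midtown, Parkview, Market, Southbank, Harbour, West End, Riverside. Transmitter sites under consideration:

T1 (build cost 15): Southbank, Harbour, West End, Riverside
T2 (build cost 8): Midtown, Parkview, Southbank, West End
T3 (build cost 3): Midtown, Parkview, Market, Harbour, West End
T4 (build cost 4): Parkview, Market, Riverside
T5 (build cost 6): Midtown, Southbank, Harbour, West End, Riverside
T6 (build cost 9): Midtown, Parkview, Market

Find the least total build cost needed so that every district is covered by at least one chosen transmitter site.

T3, T5 cover every district at build cost 3 + 6 = 9.
Any cover uses at least 2 transmitter sites; among all covering selections none totals below 9.

9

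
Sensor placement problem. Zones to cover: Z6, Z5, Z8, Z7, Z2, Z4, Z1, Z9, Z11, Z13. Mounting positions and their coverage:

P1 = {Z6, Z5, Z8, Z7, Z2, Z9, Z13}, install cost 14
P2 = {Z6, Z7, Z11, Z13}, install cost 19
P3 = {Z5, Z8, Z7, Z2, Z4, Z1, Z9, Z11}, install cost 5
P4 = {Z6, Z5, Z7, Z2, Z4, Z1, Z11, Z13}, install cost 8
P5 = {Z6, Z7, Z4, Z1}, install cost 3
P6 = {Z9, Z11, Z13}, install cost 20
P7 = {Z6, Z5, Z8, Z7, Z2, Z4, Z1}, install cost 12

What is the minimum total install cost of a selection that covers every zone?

P3, P4 cover every zone at install cost 5 + 8 = 13.
Any cover uses at least 2 sensor positions; among all covering selections none totals below 13.

13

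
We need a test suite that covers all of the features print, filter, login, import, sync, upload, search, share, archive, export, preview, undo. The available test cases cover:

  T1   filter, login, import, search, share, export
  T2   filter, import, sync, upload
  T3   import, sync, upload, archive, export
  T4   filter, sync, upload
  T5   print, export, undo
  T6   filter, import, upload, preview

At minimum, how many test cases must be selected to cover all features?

T1, T3, T5, T6 together cover {print, filter, login, import, sync, upload, search, share, archive, export, preview, undo} — every feature.
No 3 of the 6 test cases cover everything (all 20 triples fall short), so 4 is minimum.

4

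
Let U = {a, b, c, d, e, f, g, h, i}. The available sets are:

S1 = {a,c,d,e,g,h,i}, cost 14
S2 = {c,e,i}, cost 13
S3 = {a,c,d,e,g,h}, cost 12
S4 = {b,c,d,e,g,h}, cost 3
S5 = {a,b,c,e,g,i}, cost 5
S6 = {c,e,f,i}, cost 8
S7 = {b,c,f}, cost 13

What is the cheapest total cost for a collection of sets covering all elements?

16

S4, S5, S6 cover every element at cost 3 + 5 + 8 = 16.
Any cover uses at least 2 sets; among all covering selections none totals below 16.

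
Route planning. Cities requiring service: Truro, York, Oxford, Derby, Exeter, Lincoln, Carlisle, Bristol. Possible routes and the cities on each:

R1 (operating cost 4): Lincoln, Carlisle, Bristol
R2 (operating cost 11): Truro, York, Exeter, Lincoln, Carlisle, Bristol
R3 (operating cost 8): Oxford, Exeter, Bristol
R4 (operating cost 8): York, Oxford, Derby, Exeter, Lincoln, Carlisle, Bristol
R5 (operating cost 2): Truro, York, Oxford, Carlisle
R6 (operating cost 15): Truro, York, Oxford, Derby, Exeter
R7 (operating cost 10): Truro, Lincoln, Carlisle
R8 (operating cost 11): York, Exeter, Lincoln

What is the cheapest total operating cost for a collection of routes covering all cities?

R4, R5 cover every city at operating cost 8 + 2 = 10.
Any cover uses at least 2 routes; among all covering selections none totals below 10.
Greedy by coverage-per-operating cost would pick R5, R1, R4 for 14 — worse than the optimum 10.

10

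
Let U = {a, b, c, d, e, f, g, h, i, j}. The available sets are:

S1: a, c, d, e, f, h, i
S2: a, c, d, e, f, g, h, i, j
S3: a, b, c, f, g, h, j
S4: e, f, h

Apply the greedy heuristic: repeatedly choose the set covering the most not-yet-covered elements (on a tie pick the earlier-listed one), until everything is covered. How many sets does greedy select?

2

Pick 1: S2 covers 9 new elements (a, c, d, e, f, g, h, i, j).
Pick 2: S3 covers 1 new elements (b).
Greedy uses 2 sets.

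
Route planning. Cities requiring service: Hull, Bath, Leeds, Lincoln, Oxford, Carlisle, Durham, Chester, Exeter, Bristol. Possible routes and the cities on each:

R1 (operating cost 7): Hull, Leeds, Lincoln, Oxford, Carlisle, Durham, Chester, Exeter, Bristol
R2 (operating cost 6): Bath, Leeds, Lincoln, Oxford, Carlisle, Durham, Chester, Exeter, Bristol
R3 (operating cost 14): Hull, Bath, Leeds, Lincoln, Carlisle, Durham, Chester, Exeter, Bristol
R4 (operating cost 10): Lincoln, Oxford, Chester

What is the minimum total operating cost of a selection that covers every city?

R1, R2 cover every city at operating cost 7 + 6 = 13.
Any cover uses at least 2 routes; among all covering selections none totals below 13.

13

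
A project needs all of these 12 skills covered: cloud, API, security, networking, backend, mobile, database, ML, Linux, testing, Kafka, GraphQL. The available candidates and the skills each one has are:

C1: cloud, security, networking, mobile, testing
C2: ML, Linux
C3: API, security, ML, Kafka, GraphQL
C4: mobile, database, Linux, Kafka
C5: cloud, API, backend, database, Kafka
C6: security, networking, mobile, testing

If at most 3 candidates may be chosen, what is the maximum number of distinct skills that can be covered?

Choosing C1, C2, C5 covers {cloud, API, security, networking, backend, mobile, database, ML, Linux, testing, Kafka} — 11 skills.
No choice of 3 candidates does better; here GraphQL is left uncovered.

11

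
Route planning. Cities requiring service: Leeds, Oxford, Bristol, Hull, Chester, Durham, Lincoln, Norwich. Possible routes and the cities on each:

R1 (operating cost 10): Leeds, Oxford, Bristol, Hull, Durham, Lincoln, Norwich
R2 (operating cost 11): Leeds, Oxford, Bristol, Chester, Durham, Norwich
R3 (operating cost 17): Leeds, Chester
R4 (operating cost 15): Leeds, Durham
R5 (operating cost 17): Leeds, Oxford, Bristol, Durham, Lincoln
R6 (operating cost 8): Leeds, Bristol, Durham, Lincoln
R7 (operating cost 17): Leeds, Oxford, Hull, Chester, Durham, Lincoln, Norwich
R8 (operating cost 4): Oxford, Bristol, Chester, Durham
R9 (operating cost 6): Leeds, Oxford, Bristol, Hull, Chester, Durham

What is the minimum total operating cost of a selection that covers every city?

14

R1, R8 cover every city at operating cost 10 + 4 = 14.
Any cover uses at least 2 routes; among all covering selections none totals below 14.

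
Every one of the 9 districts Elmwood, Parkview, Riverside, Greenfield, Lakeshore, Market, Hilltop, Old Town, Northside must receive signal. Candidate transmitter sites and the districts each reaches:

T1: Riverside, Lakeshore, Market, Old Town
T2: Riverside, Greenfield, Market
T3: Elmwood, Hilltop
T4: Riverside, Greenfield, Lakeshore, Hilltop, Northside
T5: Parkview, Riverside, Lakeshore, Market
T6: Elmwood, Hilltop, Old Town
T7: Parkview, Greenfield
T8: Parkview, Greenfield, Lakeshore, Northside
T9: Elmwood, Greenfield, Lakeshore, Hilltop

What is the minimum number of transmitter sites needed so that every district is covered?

T1, T3, T8 together cover {Elmwood, Parkview, Riverside, Greenfield, Lakeshore, Market, Hilltop, Old Town, Northside} — every district.
No 2 of the 9 transmitter sites cover everything (all 36 pairs fall short), so 3 is minimum.
Greedy (largest uncovered first) would take T4, T1, T3, T5 — 4 transmitter sites — but 3 suffice.

3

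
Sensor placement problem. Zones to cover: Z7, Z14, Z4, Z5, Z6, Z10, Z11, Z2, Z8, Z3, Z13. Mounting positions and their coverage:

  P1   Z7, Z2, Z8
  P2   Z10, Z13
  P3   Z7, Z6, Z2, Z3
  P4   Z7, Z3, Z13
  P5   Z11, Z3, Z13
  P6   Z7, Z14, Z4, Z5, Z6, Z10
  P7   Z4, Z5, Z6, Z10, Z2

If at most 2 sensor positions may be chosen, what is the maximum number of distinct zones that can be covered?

9

Choosing P5, P6 covers {Z7, Z14, Z4, Z5, Z6, Z10, Z11, Z3, Z13} — 9 zones.
No choice of 2 sensor positions does better; here Z2, Z8 are left uncovered.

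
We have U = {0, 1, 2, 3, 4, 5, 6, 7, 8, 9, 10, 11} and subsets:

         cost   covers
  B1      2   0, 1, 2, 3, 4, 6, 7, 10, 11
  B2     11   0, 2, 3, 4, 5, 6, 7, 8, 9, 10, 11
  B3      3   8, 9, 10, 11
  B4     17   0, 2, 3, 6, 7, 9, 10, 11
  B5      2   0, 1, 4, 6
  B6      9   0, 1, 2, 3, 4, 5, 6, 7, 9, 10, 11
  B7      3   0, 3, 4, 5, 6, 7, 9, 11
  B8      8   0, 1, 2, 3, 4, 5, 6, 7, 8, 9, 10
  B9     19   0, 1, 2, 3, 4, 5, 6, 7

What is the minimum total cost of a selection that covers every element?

B1, B3, B7 cover every element at cost 2 + 3 + 3 = 8.
Any cover uses at least 2 sets; among all covering selections none totals below 8.

8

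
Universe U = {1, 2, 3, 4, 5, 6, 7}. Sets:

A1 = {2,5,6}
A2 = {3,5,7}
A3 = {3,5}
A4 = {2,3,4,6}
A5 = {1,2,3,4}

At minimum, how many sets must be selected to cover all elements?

3

A1, A2, A5 together cover {1, 2, 3, 4, 5, 6, 7} — every element.
No 2 of the 5 sets cover everything (all 10 pairs fall short), so 3 is minimum.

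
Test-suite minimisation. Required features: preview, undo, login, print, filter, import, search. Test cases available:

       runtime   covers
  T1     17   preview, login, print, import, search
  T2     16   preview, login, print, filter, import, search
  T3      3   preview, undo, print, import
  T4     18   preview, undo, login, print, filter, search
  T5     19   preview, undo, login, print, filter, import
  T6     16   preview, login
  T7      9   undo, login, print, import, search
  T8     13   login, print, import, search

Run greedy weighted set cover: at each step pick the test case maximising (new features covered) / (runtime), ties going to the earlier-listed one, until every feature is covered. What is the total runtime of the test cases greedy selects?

Pick 1: T3 adds 4 new (preview, undo, print, import) at runtime 3 (ratio 4/3).
Pick 2: T7 adds 2 new (login, search) at runtime 9 (ratio 2/9).
Pick 3: T2 adds 1 new (filter) at runtime 16 (ratio 1/16).
Greedy total runtime: 3 + 9 + 16 = 28. (The true optimum is 19, so greedy overshoots here.)

28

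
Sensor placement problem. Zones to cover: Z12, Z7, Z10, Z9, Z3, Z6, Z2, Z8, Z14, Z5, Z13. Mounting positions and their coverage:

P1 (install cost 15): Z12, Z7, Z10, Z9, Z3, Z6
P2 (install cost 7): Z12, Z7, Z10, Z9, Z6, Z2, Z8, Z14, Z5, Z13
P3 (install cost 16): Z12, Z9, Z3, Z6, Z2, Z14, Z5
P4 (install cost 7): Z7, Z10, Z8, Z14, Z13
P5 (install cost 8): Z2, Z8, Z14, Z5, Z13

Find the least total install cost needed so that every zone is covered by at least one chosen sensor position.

22

P1, P2 cover every zone at install cost 15 + 7 = 22.
Any cover uses at least 2 sensor positions; among all covering selections none totals below 22.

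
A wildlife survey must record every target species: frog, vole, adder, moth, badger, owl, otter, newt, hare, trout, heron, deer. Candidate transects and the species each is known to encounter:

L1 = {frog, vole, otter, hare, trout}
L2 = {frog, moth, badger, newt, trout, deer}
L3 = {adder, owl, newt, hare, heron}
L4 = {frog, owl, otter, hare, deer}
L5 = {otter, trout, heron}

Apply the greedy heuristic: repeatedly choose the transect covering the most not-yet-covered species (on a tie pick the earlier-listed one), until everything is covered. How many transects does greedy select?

Pick 1: L2 covers 6 new species (frog, moth, badger, newt, trout, deer).
Pick 2: L3 covers 4 new species (adder, owl, hare, heron).
Pick 3: L1 covers 2 new species (vole, otter).
Greedy uses 3 transects.

3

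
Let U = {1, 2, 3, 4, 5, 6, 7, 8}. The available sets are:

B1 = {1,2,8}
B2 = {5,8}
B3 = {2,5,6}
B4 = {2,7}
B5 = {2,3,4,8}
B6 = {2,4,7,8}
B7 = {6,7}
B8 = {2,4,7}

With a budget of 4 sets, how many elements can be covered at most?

Choosing B1, B2, B5, B7 covers {1, 2, 3, 4, 5, 6, 7, 8} — 8 elements.
That is all 8 elements.

8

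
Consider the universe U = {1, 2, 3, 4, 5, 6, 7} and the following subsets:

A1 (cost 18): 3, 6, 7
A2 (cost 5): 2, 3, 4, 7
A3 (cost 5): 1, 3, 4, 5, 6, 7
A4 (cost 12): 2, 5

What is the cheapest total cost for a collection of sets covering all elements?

A2, A3 cover every element at cost 5 + 5 = 10.
Any cover uses at least 2 sets; among all covering selections none totals below 10.

10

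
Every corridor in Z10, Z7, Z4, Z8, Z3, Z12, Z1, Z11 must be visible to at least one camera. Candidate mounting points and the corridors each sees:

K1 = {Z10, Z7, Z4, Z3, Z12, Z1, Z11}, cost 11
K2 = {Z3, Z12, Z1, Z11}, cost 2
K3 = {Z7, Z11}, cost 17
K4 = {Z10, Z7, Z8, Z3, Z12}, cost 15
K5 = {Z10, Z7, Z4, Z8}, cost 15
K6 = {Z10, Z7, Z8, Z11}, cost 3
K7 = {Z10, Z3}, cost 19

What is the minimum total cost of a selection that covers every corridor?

14

K1, K6 cover every corridor at cost 11 + 3 = 14.
Any cover uses at least 2 camera mounts; among all covering selections none totals below 14.
Greedy by coverage-per-cost would pick K2, K6, K1 for 16 — worse than the optimum 14.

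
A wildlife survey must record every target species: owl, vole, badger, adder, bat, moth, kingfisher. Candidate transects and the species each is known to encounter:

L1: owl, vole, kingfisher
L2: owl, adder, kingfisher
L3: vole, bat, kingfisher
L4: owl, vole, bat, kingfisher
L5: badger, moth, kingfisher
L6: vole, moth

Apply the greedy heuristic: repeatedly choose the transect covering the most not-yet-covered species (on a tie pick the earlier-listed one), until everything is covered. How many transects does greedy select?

Pick 1: L4 covers 4 new species (owl, vole, bat, kingfisher).
Pick 2: L5 covers 2 new species (badger, moth).
Pick 3: L2 covers 1 new species (adder).
Greedy uses 3 transects.

3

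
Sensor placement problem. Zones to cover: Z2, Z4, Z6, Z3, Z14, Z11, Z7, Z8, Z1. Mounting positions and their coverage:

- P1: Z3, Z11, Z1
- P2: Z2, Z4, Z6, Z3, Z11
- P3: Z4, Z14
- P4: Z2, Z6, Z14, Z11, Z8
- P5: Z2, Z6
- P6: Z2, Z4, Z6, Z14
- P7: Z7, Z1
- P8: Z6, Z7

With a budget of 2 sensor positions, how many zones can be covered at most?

7

Choosing P1, P4 covers {Z2, Z6, Z3, Z14, Z11, Z8, Z1} — 7 zones.
No choice of 2 sensor positions does better; here Z4, Z7 are left uncovered.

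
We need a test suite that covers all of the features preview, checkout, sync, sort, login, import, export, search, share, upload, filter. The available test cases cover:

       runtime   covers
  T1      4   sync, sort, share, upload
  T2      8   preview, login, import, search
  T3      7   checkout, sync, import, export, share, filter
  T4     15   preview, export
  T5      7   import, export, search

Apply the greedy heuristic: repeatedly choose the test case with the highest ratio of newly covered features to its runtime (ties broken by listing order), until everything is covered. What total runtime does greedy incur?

19

Pick 1: T1 adds 4 new (sync, sort, share, upload) at runtime 4 (ratio 4/4).
Pick 2: T3 adds 4 new (checkout, import, export, filter) at runtime 7 (ratio 4/7).
Pick 3: T2 adds 3 new (preview, login, search) at runtime 8 (ratio 3/8).
Greedy total runtime: 4 + 7 + 8 = 19.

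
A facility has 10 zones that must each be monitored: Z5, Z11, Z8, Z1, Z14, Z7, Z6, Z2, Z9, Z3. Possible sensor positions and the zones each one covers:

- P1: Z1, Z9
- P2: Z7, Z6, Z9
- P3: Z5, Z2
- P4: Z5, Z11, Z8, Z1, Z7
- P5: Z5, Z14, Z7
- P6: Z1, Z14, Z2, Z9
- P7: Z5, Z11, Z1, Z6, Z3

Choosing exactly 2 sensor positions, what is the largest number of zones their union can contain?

Choosing P4, P6 covers {Z5, Z11, Z8, Z1, Z14, Z7, Z2, Z9} — 8 zones.
No choice of 2 sensor positions does better; here Z6, Z3 are left uncovered.

8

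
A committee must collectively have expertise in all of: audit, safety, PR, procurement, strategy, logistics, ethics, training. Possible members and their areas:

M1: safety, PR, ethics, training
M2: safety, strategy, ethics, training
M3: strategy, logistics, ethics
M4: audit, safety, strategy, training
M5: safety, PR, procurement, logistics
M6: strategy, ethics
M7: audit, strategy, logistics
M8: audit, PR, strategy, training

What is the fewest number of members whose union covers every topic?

3

M1, M4, M5 together cover {audit, safety, PR, procurement, strategy, logistics, ethics, training} — every topic.
No 2 of the 8 members cover everything (all 28 pairs fall short), so 3 is minimum.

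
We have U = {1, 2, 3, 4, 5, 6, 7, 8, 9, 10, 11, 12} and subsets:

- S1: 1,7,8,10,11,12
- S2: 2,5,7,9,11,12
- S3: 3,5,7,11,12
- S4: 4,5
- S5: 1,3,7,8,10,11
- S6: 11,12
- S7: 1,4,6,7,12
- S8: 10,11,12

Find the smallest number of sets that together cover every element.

3

S2, S5, S7 together cover {1, 2, 3, 4, 5, 6, 7, 8, 9, 10, 11, 12} — every element.
No 2 of the 8 sets cover everything (all 28 pairs fall short), so 3 is minimum.
Greedy (largest uncovered first) would take S1, S2, S7, S3 — 4 sets — but 3 suffice.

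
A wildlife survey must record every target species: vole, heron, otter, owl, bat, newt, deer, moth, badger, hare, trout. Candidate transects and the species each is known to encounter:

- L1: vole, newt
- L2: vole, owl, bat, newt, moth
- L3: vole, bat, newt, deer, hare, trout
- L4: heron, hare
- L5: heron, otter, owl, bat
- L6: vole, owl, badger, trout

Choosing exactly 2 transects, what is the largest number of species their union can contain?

9

Choosing L3, L5 covers {vole, heron, otter, owl, bat, newt, deer, hare, trout} — 9 species.
No choice of 2 transects does better; here moth, badger are left uncovered.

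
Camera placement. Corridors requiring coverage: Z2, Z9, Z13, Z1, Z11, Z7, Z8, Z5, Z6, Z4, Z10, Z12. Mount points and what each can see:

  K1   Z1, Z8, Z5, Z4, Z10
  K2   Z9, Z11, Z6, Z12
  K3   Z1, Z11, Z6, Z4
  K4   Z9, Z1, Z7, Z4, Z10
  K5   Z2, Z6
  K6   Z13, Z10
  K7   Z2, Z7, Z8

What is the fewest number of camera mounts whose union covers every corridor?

K1, K2, K6, K7 together cover {Z2, Z9, Z13, Z1, Z11, Z7, Z8, Z5, Z6, Z4, Z10, Z12} — every corridor.
No 3 of the 7 camera mounts cover everything (all 35 triples fall short), so 4 is minimum.

4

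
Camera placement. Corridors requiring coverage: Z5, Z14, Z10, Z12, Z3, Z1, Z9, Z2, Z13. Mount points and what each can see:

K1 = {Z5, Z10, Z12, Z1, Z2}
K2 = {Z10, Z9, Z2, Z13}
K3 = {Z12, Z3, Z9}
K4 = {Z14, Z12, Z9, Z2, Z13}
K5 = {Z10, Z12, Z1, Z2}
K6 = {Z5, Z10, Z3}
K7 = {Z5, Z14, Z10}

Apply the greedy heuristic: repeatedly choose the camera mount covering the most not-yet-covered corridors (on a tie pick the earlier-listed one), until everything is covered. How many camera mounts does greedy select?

3

Pick 1: K1 covers 5 new corridors (Z5, Z10, Z12, Z1, Z2).
Pick 2: K4 covers 3 new corridors (Z14, Z9, Z13).
Pick 3: K3 covers 1 new corridors (Z3).
Greedy uses 3 camera mounts.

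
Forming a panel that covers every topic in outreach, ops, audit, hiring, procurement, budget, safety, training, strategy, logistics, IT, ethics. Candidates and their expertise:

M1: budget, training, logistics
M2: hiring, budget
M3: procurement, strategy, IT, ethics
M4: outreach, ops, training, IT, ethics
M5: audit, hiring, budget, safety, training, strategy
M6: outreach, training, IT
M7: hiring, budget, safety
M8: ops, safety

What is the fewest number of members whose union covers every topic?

4

M1, M3, M4, M5 together cover {outreach, ops, audit, hiring, procurement, budget, safety, training, strategy, logistics, IT, ethics} — every topic.
No 3 of the 8 members cover everything (all 56 triples fall short), so 4 is minimum.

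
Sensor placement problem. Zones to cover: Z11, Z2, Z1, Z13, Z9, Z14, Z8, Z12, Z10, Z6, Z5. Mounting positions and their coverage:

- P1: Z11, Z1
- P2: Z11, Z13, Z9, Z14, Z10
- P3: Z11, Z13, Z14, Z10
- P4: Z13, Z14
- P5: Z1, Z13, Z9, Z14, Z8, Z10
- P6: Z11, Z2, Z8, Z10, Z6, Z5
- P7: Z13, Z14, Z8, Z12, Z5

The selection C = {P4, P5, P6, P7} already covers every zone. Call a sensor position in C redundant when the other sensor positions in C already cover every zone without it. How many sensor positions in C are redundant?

1

Drop P4: the rest still cover every zone — redundant.
Drop P5: Z1, Z9 uncovered — not redundant.
Drop P6: Z11, Z2, Z6 uncovered — not redundant.
Drop P7: Z12 uncovered — not redundant.
1 redundant: P4.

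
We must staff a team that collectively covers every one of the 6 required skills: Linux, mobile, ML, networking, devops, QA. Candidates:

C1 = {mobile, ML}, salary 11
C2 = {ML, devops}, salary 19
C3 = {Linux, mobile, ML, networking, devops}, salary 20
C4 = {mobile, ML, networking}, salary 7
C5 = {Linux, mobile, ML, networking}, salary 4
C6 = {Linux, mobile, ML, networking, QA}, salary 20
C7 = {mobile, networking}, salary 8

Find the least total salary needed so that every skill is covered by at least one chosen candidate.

39

C2, C6 cover every skill at salary 19 + 20 = 39.
Any cover uses at least 2 candidates; among all covering selections none totals below 39.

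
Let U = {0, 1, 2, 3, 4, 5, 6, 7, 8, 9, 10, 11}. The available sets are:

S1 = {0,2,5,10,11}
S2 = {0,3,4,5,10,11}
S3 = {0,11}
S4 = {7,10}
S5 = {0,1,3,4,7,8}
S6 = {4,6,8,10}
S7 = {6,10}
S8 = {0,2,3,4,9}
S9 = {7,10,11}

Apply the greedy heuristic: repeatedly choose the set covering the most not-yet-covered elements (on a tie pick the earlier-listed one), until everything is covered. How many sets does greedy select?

4

Pick 1: S2 covers 6 new elements (0, 3, 4, 5, 10, 11).
Pick 2: S5 covers 3 new elements (1, 7, 8).
Pick 3: S8 covers 2 new elements (2, 9).
Pick 4: S6 covers 1 new elements (6).
Greedy uses 4 sets.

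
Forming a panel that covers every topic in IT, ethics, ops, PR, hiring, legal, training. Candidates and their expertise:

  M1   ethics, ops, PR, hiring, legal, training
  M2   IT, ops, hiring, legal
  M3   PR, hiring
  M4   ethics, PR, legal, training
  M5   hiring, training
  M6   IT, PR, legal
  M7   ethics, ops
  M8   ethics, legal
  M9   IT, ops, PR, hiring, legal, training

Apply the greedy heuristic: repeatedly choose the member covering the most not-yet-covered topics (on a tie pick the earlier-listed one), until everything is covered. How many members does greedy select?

2

Pick 1: M1 covers 6 new topics (ethics, ops, PR, hiring, legal, training).
Pick 2: M2 covers 1 new topics (IT).
Greedy uses 2 members.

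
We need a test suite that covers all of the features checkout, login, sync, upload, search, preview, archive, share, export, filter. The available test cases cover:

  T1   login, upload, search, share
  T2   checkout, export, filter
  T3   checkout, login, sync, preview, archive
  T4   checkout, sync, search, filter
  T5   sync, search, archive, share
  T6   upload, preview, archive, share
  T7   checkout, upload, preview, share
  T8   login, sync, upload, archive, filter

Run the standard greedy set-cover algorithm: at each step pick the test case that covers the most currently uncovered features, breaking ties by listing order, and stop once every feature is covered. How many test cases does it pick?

Pick 1: T3 covers 5 new features (checkout, login, sync, preview, archive).
Pick 2: T1 covers 3 new features (upload, search, share).
Pick 3: T2 covers 2 new features (export, filter).
Greedy uses 3 test cases.

3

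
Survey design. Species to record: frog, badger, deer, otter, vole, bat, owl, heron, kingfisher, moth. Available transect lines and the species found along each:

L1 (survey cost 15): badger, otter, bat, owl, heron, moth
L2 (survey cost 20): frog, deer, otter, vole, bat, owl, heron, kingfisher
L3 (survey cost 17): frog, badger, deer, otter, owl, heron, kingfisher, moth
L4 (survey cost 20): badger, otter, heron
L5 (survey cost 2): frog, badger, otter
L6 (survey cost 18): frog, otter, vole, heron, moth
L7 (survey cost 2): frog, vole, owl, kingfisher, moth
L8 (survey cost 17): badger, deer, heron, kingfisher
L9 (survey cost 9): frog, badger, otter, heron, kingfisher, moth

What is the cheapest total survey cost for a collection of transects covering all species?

L2, L5, L7 cover every species at survey cost 20 + 2 + 2 = 24.
Any cover uses at least 2 transects; among all covering selections none totals below 24.

24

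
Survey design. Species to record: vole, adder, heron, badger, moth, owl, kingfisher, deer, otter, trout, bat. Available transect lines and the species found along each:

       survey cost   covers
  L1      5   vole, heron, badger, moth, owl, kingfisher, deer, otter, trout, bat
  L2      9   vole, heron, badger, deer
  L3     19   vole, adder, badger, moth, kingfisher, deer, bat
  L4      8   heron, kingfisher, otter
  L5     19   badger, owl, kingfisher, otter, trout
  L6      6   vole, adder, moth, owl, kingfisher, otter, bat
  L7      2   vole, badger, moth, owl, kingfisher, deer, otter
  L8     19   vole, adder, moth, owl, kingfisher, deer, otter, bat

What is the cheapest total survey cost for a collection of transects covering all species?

11

L1, L6 cover every species at survey cost 5 + 6 = 11.
Any cover uses at least 2 transects; among all covering selections none totals below 11.
Greedy by coverage-per-survey cost would pick L7, L1, L6 for 13 — worse than the optimum 11.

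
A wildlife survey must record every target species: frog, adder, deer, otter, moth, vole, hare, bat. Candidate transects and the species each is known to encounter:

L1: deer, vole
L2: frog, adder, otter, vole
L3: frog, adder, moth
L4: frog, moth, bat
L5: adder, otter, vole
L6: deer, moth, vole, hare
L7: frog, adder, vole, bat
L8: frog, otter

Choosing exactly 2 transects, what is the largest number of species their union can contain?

Choosing L2, L6 covers {frog, adder, deer, otter, moth, vole, hare} — 7 species.
No choice of 2 transects does better; here bat is left uncovered.

7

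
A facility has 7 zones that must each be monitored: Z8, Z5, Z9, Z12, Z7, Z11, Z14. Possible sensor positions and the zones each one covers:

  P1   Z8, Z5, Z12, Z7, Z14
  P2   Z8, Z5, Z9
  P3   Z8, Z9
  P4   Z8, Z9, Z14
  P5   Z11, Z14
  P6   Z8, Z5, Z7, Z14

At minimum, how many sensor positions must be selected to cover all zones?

P1, P2, P5 together cover {Z8, Z5, Z9, Z12, Z7, Z11, Z14} — every zone.
No 2 of the 6 sensor positions cover everything (all 15 pairs fall short), so 3 is minimum.

3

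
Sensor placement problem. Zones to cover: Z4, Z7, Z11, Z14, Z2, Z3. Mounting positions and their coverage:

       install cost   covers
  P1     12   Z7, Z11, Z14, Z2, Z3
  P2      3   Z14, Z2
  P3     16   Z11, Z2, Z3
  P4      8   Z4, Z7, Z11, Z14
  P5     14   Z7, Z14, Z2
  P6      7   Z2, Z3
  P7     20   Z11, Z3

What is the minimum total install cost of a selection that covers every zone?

15

P4, P6 cover every zone at install cost 8 + 7 = 15.
Any cover uses at least 2 sensor positions; among all covering selections none totals below 15.
Greedy by coverage-per-install cost would pick P2, P4, P6 for 18 — worse than the optimum 15.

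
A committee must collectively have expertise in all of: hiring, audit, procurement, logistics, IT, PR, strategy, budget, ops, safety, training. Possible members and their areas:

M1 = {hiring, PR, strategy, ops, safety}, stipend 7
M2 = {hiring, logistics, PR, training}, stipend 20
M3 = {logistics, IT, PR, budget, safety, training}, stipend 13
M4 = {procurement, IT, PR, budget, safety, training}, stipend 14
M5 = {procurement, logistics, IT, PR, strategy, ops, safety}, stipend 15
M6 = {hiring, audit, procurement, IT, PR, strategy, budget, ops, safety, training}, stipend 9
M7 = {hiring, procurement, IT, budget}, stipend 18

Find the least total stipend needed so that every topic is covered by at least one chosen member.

22

M3, M6 cover every topic at stipend 13 + 9 = 22.
Any cover uses at least 2 members; among all covering selections none totals below 22.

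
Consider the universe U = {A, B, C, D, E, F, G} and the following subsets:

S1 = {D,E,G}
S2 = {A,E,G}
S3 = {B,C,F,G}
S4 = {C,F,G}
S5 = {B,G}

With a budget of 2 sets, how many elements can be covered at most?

Choosing S1, S3 covers {B, C, D, E, F, G} — 6 elements.
No choice of 2 sets does better; here A is left uncovered.

6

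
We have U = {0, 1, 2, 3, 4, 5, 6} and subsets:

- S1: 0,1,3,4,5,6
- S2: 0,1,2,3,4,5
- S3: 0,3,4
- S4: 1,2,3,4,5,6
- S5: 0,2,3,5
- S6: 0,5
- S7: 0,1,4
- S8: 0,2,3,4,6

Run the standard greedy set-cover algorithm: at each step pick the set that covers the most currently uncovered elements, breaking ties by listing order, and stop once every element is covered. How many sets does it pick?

2

Pick 1: S1 covers 6 new elements (0, 1, 3, 4, 5, 6).
Pick 2: S2 covers 1 new elements (2).
Greedy uses 2 sets.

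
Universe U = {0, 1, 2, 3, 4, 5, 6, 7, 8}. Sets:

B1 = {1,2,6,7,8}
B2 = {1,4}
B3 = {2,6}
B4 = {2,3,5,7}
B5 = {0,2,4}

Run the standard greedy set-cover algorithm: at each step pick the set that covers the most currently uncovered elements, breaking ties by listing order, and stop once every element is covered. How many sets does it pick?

3

Pick 1: B1 covers 5 new elements (1, 2, 6, 7, 8).
Pick 2: B4 covers 2 new elements (3, 5).
Pick 3: B5 covers 2 new elements (0, 4).
Greedy uses 3 sets.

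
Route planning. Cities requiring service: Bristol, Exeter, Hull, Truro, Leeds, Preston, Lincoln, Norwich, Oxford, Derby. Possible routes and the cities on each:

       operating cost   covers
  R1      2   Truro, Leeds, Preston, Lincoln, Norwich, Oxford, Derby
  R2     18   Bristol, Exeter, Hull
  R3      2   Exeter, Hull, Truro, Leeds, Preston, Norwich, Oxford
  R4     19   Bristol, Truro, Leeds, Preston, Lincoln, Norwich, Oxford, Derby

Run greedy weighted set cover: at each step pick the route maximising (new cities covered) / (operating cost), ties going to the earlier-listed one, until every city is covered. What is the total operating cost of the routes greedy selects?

22

Pick 1: R1 adds 7 new (Truro, Leeds, Preston, Lincoln, Norwich, Oxford, Derby) at operating cost 2 (ratio 7/2).
Pick 2: R3 adds 2 new (Exeter, Hull) at operating cost 2 (ratio 2/2).
Pick 3: R2 adds 1 new (Bristol) at operating cost 18 (ratio 1/18).
Greedy total operating cost: 2 + 2 + 18 = 22. (The true optimum is 20, so greedy overshoots here.)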